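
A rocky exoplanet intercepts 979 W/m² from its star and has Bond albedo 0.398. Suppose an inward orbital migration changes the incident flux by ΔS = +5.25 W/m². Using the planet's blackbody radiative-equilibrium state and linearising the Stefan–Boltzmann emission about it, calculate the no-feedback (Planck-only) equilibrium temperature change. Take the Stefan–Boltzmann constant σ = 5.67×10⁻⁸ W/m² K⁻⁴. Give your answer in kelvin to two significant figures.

Unperturbed T_e = [979.0·(1−0.398)/(4σ)]^¼ = 225.8 K.
TOA radiative forcing: ΔF = (1−α)ΔS/4 = 0.602·(+5.25)/4 = 0.7901 W/m².
The Planck feedback parameter is 4σT_e³ = 2.610 W/m²/K.
So ΔT₀ = 0.7901/2.610 = 0.303 K.

0.30 K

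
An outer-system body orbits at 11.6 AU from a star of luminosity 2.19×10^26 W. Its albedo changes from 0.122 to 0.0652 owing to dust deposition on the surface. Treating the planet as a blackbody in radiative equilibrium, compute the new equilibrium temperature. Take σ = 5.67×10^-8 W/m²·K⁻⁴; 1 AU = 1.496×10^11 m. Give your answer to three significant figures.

69.9 K

d = 11.6 × 1.496×10^11 m = 1.735×10^12 m.
Flux at the orbit: S = L/(4πd²) = 2.19×10^26/(4π·(1.74×10^12)²) = 5.787 W/m².
With the new albedo, S(1−α₂)/4 = 1.352 W/m², so T₂ = 69.88 K.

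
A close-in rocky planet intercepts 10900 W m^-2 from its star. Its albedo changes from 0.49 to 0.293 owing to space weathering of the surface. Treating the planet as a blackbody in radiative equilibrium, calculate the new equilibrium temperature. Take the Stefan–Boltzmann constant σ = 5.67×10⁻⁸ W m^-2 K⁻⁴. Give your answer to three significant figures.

T₂ = [S(1−α₂)/(4σ)]^(1/4) = [10900·0.707/(4σ)]^(1/4) = 429.3 K.

429 K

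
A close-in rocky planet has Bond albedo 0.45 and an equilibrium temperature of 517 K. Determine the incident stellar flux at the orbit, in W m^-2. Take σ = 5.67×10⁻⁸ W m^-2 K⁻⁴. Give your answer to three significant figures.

29500 W m^-2

From S(1−α)/4 = σT⁴: S = 4σT⁴/(1−α).
The emitted flux is σT⁴ = 4051 W m^-2.
S = 4·4051/0.55 = 29460 W m^-2.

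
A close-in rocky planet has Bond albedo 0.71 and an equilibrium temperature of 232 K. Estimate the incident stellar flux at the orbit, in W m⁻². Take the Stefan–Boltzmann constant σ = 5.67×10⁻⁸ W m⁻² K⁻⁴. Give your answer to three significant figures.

2270 W m⁻²

Invert the energy balance for S: S = 4σT⁴/(1−α).
σT⁴ = 5.67×10⁻⁸·(232)⁴ = 164.3 W m⁻².
So S = 4×164.3/(1−0.71) = 2266 W m⁻².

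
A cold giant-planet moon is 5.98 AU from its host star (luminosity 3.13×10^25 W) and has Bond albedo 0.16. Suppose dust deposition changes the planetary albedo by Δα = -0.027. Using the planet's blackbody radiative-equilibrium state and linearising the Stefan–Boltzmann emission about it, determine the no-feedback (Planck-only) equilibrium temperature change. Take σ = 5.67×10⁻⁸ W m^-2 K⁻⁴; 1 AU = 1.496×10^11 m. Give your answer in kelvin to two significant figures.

Orbital distance: d = 5.98 AU = 8.946×10^11 m.
Spreading L over a sphere of radius d: S = 3.13×10^25/(4π·8.95×10^11²) = 3.112 W m^-2.
Reference equilibrium: T_e = [S(1−α)/(4σ)]^(1/4) = 58.27 K.
The change in absorbed flux is Δ[S(1−α)/4] = −SΔα/4 = 0.02101 W m^-2.
The Planck feedback parameter is 4σT_e³ = 0.04487 W m^-2/K.
So ΔT₀ = 0.02101/0.04487 = 0.468 K.

0.47 kelvin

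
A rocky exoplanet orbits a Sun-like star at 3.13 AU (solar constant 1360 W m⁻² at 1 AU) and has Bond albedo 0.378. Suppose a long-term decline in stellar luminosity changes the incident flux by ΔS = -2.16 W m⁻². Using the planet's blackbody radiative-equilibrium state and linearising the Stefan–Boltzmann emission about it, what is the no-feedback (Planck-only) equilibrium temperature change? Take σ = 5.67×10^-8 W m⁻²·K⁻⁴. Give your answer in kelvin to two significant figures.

-0.54 K

Flux at the orbit: S = 1360/(3.13)² = 138.8 W m⁻².
Unperturbed T_e = [138.8·(1−0.378)/(4σ)]^¼ = 139.7 K.
TOA radiative forcing: ΔF = (1−α)ΔS/4 = 0.622·(-2.16)/4 = -0.3359 W m⁻².
Linearising σT⁴ gives d(σT⁴)/dT = 4σT_e³ = 0.6181 W m⁻² per K.
Hence the no-feedback warming is ΔF/(4σT_e³) = -0.543 K.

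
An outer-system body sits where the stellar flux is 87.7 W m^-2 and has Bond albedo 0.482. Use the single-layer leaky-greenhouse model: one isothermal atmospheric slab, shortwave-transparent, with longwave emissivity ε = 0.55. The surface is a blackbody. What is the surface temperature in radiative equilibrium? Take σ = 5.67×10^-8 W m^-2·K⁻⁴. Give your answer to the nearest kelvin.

129 kelvin

The planet radiates to space at T_e = [S(1−α)/(4σ)]^(1/4) = 119.0 K.
Surface balance with a leaky layer gives σT_s⁴ = σT_e⁴·2/(2−ε), so T_s = T_e·[2/(2−0.55)]^(1/4) = 128.9 K.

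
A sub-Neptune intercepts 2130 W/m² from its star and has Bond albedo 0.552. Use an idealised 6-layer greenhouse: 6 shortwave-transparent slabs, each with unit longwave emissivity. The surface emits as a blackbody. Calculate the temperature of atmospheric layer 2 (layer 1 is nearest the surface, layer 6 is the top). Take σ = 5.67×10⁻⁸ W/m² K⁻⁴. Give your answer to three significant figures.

OLR = S(1−α)/4 = 238.6 W/m²; the top layer radiates at T_e = 254.7 K.
In the N-layer model, layer k (counted from the surface) has T_k = (N+1−k)^(1/4)·T_e.
With k = 2: T_2 = (6+1−2)^¼·254.7 K = 380.8 K.

381 kelvin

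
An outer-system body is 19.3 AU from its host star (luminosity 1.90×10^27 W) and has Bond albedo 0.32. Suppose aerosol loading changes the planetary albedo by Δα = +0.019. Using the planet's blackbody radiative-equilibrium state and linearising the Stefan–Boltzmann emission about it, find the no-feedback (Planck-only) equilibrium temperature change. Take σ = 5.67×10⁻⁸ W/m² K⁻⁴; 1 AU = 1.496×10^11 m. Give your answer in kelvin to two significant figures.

-0.60 K

d = 19.3 × 1.496×10^11 m = 2.887×10^12 m.
S = L/(4πd²) = 18.14 W/m².
Reference equilibrium: T_e = [S(1−α)/(4σ)]^(1/4) = 85.87 K.
The change in absorbed flux is Δ[S(1−α)/4] = −SΔα/4 = -0.08615 W/m².
The Planck feedback parameter is 4σT_e³ = 0.1436 W/m²/K.
Hence the no-feedback warming is ΔF/(4σT_e³) = -0.600 K.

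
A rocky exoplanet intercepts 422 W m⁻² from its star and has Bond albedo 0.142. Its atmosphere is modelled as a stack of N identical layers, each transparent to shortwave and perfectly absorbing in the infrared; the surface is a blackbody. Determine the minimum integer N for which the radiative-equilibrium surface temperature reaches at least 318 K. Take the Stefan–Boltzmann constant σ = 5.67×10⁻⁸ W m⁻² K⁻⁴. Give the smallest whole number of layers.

6

OLR = S(1−α)/4 = 90.52 W m⁻²; the top layer radiates at T_e = 199.9 K.
Since T_s⁴ = (N+1)T_e⁴, we need N ≥ (T_s/T_e)⁴ − 1 = 5.405.
Rounding up, N = 6.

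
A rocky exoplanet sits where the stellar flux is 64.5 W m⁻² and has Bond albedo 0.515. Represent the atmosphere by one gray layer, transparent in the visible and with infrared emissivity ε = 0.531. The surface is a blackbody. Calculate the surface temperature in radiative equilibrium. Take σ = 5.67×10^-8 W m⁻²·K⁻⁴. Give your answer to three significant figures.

Effective emission temperature (TOA balance): σT_e⁴ = S(1−α)/4 = 7.821 W m⁻² → T_e = 108.4 K.
Surface balance with a leaky layer gives σT_s⁴ = σT_e⁴·2/(2−ε), so T_s = T_e·[2/(2−0.531)]^(1/4) = 117.1 K.

117 K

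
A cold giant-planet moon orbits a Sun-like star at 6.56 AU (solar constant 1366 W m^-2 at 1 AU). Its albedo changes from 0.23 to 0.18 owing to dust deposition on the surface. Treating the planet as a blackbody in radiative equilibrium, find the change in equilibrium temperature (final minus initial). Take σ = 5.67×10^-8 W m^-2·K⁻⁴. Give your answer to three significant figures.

By the inverse-square law, S = 1366/6.56² = 31.74 W m^-2.
With α = 0.23, T₁ = 101.9 K.
After:  T₂ = [31.74·0.82/(4σ)]^(1/4) = 103.5 K.
Change: 103.5 − 101.9 = 1.615 K.

1.62 K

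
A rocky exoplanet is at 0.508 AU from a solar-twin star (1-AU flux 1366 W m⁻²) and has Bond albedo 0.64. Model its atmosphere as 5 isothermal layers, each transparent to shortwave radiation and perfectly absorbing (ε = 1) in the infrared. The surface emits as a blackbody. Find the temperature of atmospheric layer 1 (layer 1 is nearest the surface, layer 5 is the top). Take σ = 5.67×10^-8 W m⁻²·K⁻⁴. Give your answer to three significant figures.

453 K

Irradiance scales as 1/d², so S = 1366 W m⁻² × (1/0.508)² = 5293 W m⁻².
OLR = S(1−α)/4 = 476.4 W m⁻²; the top layer radiates at T_e = 302.8 K.
The net upward flux σT_e⁴ is constant between every pair of levels, so T_k⁴ = (N+1−k)T_e⁴.
T_1 = (5)^(1/4)·302.8 = 452.7 K.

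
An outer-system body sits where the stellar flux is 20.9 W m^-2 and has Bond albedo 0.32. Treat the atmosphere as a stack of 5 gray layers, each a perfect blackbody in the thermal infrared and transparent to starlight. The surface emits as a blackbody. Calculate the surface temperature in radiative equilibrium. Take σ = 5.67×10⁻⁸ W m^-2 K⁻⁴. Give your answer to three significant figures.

Top-of-atmosphere balance: σT_e⁴ = S(1−α)/4 = 3.553 W m^-2 → T_e = 88.97 K.
For an N-layer opaque stack, T_s⁴ = (N+1)T_e⁴, hence T_s = (6)^(1/4)×88.97 K = 139.2 K.

139 K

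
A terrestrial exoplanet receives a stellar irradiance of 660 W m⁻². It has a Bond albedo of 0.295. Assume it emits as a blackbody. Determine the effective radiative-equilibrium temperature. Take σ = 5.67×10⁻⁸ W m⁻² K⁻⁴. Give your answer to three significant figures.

213 kelvin

The planet absorbs (1−α)S over its disc πR² and re-emits over 4πR², so the mean absorbed flux is (1−0.295)·660.0/4 = 116.3 W m⁻².
In equilibrium σT⁴ equals this, so T = 212.8 K.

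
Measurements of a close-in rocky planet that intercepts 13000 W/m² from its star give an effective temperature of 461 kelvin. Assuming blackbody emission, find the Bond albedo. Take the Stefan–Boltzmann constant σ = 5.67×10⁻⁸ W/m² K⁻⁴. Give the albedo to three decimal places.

0.212

From σT⁴ = S(1−α)/4 we invert for α: 1−α = 4σT⁴/S.
σT⁴ = 2561 W/m², so 4σT⁴ = 10240 W/m².
Hence α = 1 − 10240/13000 = 0.2120.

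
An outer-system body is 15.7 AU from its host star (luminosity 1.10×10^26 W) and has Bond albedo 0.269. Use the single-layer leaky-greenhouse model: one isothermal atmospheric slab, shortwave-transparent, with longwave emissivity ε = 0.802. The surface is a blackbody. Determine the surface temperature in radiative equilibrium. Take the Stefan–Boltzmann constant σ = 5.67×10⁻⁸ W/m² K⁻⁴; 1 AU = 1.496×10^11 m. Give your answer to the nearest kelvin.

54 K

d = 15.7 × 1.496×10^11 m = 2.349×10^12 m.
Spreading L over a sphere of radius d: S = 1.10×10^26/(4π·2.35×10^12²) = 1.587 W/m².
The planet radiates to space at T_e = [S(1−α)/(4σ)]^(1/4) = 47.56 K.
The surface balance (absorbed SW + ε·downward IR = σT_s⁴) with T_a⁴ = T_s⁴/2 reduces to T_s = T_e·[2/(2−ε)]^¼ = 54.06 K.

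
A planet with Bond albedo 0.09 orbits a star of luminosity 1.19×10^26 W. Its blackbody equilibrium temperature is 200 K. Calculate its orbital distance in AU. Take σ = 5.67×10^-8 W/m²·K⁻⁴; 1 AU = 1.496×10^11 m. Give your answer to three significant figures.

Required flux: S = 4σT⁴/(1−α) = 398.8 W/m².
S = L/(4πd²) → d = √(L/4πS) = √(1.19×10^26/(4π·398.8)) = 1.541×10^11 m = 1.030 AU.

1.03 AU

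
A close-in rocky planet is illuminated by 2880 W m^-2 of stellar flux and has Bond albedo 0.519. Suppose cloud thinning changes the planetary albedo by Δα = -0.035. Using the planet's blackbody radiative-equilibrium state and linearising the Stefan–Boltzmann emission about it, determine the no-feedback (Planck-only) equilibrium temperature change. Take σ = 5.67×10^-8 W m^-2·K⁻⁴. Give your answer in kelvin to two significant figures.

5.1 K

The baseline emission temperature is T_e = 279.6 K.
ΔF = −(S/4)Δα = −(2880/4)×(-0.035) = 25.20 W m^-2.
The Planck feedback parameter is 4σT_e³ = 4.955 W m^-2/K.
Hence the no-feedback warming is ΔF/(4σT_e³) = 5.09 K.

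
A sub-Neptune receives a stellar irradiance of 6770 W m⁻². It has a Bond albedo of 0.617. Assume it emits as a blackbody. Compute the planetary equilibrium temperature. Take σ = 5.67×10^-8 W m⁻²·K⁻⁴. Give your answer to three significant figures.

Averaging over the sphere, the absorbed flux is S(1−α)/4 = 648.2 W m⁻².
Balancing against σT⁴: T = (648.2/5.67×10⁻⁸)^(1/4) = 327.0 K.

327 K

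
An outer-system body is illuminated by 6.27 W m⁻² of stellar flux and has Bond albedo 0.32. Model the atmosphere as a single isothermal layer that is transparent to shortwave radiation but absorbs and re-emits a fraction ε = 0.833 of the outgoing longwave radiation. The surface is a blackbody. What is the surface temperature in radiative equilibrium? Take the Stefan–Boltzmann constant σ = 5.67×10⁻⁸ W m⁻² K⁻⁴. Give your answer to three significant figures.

Effective emission temperature (TOA balance): σT_e⁴ = S(1−α)/4 = 1.066 W m⁻² → T_e = 65.85 K.
For a single slab of emissivity ε, T_s⁴ = 2T_e⁴/(2−ε); thus T_s = 65.85·(1.714)^(1/4) = 75.34 K.

75.3 K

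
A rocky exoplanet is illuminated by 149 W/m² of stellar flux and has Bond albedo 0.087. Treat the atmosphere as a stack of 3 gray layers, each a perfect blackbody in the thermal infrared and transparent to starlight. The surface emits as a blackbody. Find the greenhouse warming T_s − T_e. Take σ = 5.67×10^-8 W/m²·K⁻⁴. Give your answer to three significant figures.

Top-of-atmosphere balance: σT_e⁴ = S(1−α)/4 = 34.01 W/m² → T_e = 156.5 K.
T_s = (N+1)^(1/4)·T_e = 221.3 K.
Warming: T_s − T_e = 64.82 K.

64.8 kelvin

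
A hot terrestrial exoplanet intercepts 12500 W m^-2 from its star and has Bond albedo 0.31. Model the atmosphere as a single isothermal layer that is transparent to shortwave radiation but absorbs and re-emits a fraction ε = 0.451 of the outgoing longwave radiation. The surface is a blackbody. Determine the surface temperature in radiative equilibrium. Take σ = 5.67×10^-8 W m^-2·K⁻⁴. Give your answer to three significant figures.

471 K

The planet radiates to space at T_e = [S(1−α)/(4σ)]^(1/4) = 441.6 K.
The surface balance (absorbed SW + ε·downward IR = σT_s⁴) with T_a⁴ = T_s⁴/2 reduces to T_s = T_e·[2/(2−ε)]^¼ = 470.7 K.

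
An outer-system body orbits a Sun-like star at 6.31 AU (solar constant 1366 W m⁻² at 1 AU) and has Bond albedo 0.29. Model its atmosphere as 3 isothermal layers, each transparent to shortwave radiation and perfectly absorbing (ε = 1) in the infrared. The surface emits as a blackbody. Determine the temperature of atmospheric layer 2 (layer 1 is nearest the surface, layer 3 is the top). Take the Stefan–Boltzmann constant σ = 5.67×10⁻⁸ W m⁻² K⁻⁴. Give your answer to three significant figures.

Flux at the orbit: S = 1366/(6.31)² = 34.31 W m⁻².
Top-of-atmosphere balance: σT_e⁴ = S(1−α)/4 = 6.090 W m⁻² → T_e = 101.8 K.
The net upward flux σT_e⁴ is constant between every pair of levels, so T_k⁴ = (N+1−k)T_e⁴.
With k = 2: T_2 = (3+1−2)^¼·101.8 K = 121.1 K.

121 K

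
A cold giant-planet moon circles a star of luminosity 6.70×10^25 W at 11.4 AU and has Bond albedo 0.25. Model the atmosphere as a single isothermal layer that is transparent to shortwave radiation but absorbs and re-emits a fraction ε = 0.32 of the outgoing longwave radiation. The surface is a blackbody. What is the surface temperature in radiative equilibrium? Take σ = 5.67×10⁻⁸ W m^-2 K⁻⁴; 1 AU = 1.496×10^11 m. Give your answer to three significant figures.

51.8 K

Orbital distance: d = 11.4 AU = 1.705×10^12 m.
Flux at the orbit: S = L/(4πd²) = 6.70×10^25/(4π·(1.71×10^12)²) = 1.833 W m^-2.
The planet radiates to space at T_e = [S(1−α)/(4σ)]^(1/4) = 49.62 K.
Surface balance with a leaky layer gives σT_s⁴ = σT_e⁴·2/(2−ε), so T_s = T_e·[2/(2−0.32)]^(1/4) = 51.83 K.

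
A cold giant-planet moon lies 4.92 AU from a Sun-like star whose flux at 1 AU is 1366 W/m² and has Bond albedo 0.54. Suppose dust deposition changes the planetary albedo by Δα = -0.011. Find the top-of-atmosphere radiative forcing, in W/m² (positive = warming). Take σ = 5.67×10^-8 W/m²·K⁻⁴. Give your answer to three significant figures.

Irradiance scales as 1/d², so S = 1366 W/m² × (1/4.92)² = 56.43 W/m².
TOA radiative forcing: ΔF = −S·Δα/4 = −56.43·(-0.011)/4 = 0.1552 W/m².

0.155 W/m²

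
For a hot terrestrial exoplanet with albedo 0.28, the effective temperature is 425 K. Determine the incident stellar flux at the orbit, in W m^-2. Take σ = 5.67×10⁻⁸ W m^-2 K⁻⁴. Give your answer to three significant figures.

From S(1−α)/4 = σT⁴: S = 4σT⁴/(1−α).
σT⁴ = 5.67×10⁻⁸·(425)⁴ = 1850 W m^-2.
So S = 4×1850/(1−0.28) = 10280 W m^-2.

10300 W m^-2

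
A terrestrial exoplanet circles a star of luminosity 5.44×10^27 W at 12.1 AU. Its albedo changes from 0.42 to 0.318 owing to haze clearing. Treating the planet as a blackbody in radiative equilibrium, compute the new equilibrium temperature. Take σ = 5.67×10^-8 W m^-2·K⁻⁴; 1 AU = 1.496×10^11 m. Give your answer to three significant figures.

d = 12.1 × 1.496×10^11 m = 1.810×10^12 m.
Spreading L over a sphere of radius d: S = 5.44×10^27/(4π·1.81×10^12²) = 132.1 W m^-2.
T₂ = [S(1−α₂)/(4σ)]^(1/4) = [132.1·0.682/(4σ)]^(1/4) = 141.2 K.

141 kelvin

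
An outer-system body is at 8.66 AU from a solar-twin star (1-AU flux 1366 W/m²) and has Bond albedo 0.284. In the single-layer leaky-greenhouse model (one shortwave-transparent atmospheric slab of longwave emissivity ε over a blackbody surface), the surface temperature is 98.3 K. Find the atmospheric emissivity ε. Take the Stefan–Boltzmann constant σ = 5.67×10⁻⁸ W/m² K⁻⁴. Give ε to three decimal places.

0.768

Irradiance scales as 1/d², so S = 1366 W/m² × (1/8.66)² = 18.21 W/m².
Effective temperature: T_e = [S(1−α)/(4σ)]^(1/4) = 87.08 K.
T_s⁴ = T_e⁴·2/(2−ε) → ε = 2 − 2(T_e/T_s)⁴ = 2 − 2·(87.08/98.3)⁴ = 0.7683.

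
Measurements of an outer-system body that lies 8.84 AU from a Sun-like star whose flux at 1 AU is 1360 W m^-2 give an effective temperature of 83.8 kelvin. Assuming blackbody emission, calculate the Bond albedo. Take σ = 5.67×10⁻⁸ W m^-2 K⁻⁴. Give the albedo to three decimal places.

Irradiance scales as 1/d², so S = 1360 W m^-2 × (1/8.84)² = 17.40 W m^-2.
Energy balance: S(1−α)/4 = σT⁴, so 1−α = 4σT⁴/S.
σT⁴ = 2.796 W m^-2, so 4σT⁴ = 11.18 W m^-2.
1−α = 11.18/17.40 = 0.6427, so α = 0.3573.

0.357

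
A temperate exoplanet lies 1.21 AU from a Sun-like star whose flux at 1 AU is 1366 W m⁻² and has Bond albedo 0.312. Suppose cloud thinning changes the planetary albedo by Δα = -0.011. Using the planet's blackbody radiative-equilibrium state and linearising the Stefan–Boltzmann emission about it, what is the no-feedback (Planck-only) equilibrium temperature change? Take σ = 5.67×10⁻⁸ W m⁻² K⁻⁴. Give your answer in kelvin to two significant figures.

By the inverse-square law, S = 1366/1.21² = 933.0 W m⁻².
Reference equilibrium: T_e = [S(1−α)/(4σ)]^(1/4) = 230.7 K.
TOA radiative forcing: ΔF = −S·Δα/4 = −933.0·(-0.011)/4 = 2.566 W m⁻².
Planck response: λ_P = 4σT_e³ = 4·5.67×10⁻⁸·(230.7)³ = 2.783 W m⁻²/K.
ΔT₀ = ΔF/λ_P = 2.566/2.783 = 0.922 K.

0.92 kelvin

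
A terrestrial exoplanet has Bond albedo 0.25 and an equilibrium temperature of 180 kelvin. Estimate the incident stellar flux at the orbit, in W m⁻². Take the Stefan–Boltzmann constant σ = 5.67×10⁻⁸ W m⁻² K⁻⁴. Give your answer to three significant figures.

Invert the energy balance for S: S = 4σT⁴/(1−α).
The emitted flux is σT⁴ = 59.52 W m⁻².
So S = 4×59.52/(1−0.25) = 317.4 W m⁻².

317 W m⁻²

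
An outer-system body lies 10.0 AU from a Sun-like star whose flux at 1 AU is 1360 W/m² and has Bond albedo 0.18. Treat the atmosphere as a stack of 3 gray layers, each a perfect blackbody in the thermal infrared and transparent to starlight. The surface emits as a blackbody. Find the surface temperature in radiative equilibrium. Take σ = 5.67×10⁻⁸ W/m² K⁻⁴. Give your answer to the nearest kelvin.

118 K

Flux at the orbit: S = 1360/(10.0)² = 13.60 W/m².
OLR = S(1−α)/4 = 2.788 W/m²; the top layer radiates at T_e = 83.74 K.
For an N-layer opaque stack, T_s⁴ = (N+1)T_e⁴, hence T_s = (4)^(1/4)×83.74 K = 118.4 K.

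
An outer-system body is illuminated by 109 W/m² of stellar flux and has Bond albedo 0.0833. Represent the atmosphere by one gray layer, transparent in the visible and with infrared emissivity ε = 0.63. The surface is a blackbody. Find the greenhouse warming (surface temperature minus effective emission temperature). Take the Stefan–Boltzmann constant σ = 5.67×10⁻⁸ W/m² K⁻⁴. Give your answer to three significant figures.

14.4 K

Effective emission temperature (TOA balance): σT_e⁴ = S(1−α)/4 = 24.98 W/m² → T_e = 144.9 K.
The surface balance (absorbed SW + ε·downward IR = σT_s⁴) with T_a⁴ = T_s⁴/2 reduces to T_s = T_e·[2/(2−ε)]^¼ = 159.3 K.
The atmosphere warms the surface by 14.37 K.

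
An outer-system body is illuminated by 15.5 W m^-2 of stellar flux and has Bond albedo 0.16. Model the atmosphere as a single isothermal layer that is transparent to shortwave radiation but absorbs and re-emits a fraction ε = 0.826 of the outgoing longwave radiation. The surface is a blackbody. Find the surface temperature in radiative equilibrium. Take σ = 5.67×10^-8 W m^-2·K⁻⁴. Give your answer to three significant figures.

99.4 kelvin

At the top of the atmosphere, σT_e⁴ = S(1−α)/4 = 3.255 W m^-2, giving T_e = 87.04 K.
For a single slab of emissivity ε, T_s⁴ = 2T_e⁴/(2−ε); thus T_s = 87.04·(1.704)^(1/4) = 99.44 K.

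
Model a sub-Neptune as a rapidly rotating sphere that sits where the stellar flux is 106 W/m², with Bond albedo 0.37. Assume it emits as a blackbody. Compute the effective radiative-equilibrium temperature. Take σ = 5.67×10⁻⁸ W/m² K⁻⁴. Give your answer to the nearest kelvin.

Absorbed flux (global mean): S(1−α)/4 = 106.0·0.63/4 = 16.70 W/m².
Set σT⁴ = 16.70 → T = (16.70/σ)^(1/4) = 131.0 K.

131 K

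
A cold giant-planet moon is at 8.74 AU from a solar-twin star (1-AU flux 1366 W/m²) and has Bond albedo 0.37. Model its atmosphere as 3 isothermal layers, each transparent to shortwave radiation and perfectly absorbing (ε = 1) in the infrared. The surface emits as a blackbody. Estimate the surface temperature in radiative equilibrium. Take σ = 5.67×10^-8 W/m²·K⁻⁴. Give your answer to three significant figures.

119 kelvin

Irradiance scales as 1/d², so S = 1366 W/m² × (1/8.74)² = 17.88 W/m².
The effective emission temperature is T_e = [S(1−α)/(4σ)]^¼ = 83.95 K.
With N = 3 opaque layers, T_s = (N+1)^(1/4)·T_e = 4^(1/4)·83.95 = 118.7 K.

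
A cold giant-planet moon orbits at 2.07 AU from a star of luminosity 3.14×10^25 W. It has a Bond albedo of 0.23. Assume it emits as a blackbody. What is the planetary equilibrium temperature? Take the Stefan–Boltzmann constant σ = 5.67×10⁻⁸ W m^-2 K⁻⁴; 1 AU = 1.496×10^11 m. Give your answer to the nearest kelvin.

Orbital distance: d = 2.07 AU = 3.097×10^11 m.
Spreading L over a sphere of radius d: S = 3.14×10^25/(4π·3.10×10^11²) = 26.06 W m^-2.
Absorbed flux (global mean): S(1−α)/4 = 26.06·0.77/4 = 5.016 W m^-2.
Set σT⁴ = 5.016 → T = (5.016/σ)^(1/4) = 96.98 K.

97 kelvin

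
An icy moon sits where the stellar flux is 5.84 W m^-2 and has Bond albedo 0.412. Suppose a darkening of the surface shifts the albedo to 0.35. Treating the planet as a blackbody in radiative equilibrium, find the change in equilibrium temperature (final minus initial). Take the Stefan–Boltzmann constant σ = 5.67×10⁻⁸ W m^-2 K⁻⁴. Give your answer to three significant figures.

Initial: T₁ = [S(1−0.412)/(4σ)]^(1/4) = 62.38 K.
Final:   T₂ = [S(1−0.35)/(4σ)]^(1/4) = 63.96 K.
ΔT = T₂ − T₁ = 1.583 K.

1.58 K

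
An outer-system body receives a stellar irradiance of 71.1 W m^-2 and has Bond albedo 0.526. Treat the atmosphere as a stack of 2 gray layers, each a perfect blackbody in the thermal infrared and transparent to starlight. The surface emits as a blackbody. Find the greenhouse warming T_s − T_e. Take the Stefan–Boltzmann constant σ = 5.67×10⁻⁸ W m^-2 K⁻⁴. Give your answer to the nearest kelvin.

35 kelvin

The effective emission temperature is T_e = [S(1−α)/(4σ)]^¼ = 110.4 K.
T_s = (N+1)^(1/4)·T_e = 145.3 K.
So the greenhouse effect raises the surface by 145.3 − 110.4 = 34.90 K.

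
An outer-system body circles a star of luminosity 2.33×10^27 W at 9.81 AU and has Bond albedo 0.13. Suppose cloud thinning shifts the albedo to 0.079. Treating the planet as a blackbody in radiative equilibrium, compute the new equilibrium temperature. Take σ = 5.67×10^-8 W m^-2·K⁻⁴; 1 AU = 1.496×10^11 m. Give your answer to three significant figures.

d = 9.81 × 1.496×10^11 m = 1.468×10^12 m.
Spreading L over a sphere of radius d: S = 2.33×10^27/(4π·1.47×10^12²) = 86.09 W m^-2.
T₂ = [S(1−α₂)/(4σ)]^(1/4) = [86.09·0.921/(4σ)]^(1/4) = 136.7 K.

137 kelvin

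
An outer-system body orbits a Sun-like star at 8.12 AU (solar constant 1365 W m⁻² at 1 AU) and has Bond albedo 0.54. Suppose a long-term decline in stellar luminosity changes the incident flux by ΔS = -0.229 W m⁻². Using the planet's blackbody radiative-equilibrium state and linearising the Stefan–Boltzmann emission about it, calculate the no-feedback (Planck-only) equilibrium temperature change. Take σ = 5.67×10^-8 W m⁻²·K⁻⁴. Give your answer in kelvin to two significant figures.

-0.22 K

By the inverse-square law, S = 1365/8.12² = 20.70 W m⁻².
Reference equilibrium: T_e = [S(1−α)/(4σ)]^(1/4) = 80.50 K.
TOA radiative forcing: ΔF = (1−α)ΔS/4 = 0.46·(-0.229)/4 = -0.02633 W m⁻².
Linearising σT⁴ gives d(σT⁴)/dT = 4σT_e³ = 0.1183 W m⁻² per K.
Hence the no-feedback warming is ΔF/(4σT_e³) = -0.223 K.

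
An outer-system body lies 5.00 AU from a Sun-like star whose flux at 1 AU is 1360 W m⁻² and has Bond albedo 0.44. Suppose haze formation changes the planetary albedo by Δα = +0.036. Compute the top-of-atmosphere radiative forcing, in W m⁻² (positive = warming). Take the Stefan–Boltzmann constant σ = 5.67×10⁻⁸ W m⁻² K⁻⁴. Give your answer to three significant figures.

-0.490 W m⁻²

Irradiance scales as 1/d², so S = 1360 W m⁻² × (1/5.00)² = 54.40 W m⁻².
ΔF = −(S/4)Δα = −(54.40/4)×(+0.036) = -0.4896 W m⁻².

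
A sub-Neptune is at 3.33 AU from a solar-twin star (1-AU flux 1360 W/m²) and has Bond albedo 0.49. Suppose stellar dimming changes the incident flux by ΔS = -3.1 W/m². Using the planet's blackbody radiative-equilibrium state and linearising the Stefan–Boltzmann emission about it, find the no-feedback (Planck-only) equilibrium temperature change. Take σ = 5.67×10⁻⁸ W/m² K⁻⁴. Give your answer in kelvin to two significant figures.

-0.81 K

Irradiance scales as 1/d², so S = 1360 W/m² × (1/3.33)² = 122.6 W/m².
Reference equilibrium: T_e = [S(1−α)/(4σ)]^(1/4) = 128.9 K.
Only a fraction (1−α) is absorbed and it's spread over 4πR², so ΔF = (1−α)ΔS/4 = -0.3953 W/m².
The Planck feedback parameter is 4σT_e³ = 0.4854 W/m²/K.
So ΔT₀ = -0.3953/0.4854 = -0.814 K.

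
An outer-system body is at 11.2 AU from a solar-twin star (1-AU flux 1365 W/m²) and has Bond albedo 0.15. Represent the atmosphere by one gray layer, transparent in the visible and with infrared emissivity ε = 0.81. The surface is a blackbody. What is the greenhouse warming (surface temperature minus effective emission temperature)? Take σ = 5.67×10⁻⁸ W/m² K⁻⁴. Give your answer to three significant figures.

Irradiance scales as 1/d², so S = 1365 W/m² × (1/11.2)² = 10.88 W/m².
Effective emission temperature (TOA balance): σT_e⁴ = S(1−α)/4 = 2.312 W/m² → T_e = 79.91 K.
The surface balance (absorbed SW + ε·downward IR = σT_s⁴) with T_a⁴ = T_s⁴/2 reduces to T_s = T_e·[2/(2−ε)]^¼ = 90.99 K.
T_s − T_e = 90.99 − 79.91 = 11.08 K.

11.1 kelvin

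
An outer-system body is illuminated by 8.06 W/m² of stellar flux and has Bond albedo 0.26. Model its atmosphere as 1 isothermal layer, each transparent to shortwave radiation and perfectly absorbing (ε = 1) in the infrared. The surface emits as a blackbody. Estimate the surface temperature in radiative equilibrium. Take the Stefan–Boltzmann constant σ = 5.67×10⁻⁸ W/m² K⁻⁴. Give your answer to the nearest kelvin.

85 K

The effective emission temperature is T_e = [S(1−α)/(4σ)]^¼ = 71.61 K.
For an N-layer opaque stack, T_s⁴ = (N+1)T_e⁴, hence T_s = (2)^(1/4)×71.61 K = 85.16 K.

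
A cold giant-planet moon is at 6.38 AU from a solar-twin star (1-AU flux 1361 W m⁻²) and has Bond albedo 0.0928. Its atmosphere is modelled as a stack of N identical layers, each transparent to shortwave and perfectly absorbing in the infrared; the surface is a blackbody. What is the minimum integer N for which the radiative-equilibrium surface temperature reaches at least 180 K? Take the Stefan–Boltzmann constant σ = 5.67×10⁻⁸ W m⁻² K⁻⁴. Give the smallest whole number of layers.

7

By the inverse-square law, S = 1361/6.38² = 33.44 W m⁻².
The effective emission temperature is T_e = [S(1−α)/(4σ)]^¼ = 107.5 K.
Since T_s⁴ = (N+1)T_e⁴, we need N ≥ (T_s/T_e)⁴ − 1 = 6.849.
The minimum whole number is N = 7.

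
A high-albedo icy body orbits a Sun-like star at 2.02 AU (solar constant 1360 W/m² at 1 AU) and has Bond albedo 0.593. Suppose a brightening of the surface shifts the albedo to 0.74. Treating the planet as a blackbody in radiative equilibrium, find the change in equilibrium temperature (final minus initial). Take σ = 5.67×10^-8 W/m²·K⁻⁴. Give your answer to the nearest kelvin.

-17 K

By the inverse-square law, S = 1360/2.02² = 333.3 W/m².
Before: T₁ = [333.3·0.407/(4σ)]^(1/4) = 156.4 K.
Final:   T₂ = [S(1−0.74)/(4σ)]^(1/4) = 139.8 K.
Change: 139.8 − 156.4 = -16.57 K.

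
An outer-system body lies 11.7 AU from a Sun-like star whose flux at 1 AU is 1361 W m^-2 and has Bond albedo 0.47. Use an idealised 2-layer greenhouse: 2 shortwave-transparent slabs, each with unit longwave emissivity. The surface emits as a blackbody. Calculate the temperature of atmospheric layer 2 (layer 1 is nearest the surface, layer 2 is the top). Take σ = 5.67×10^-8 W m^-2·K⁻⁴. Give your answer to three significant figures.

Irradiance scales as 1/d², so S = 1361 W m^-2 × (1/11.7)² = 9.942 W m^-2.
The effective emission temperature is T_e = [S(1−α)/(4σ)]^¼ = 69.43 K.
In the N-layer model, layer k (counted from the surface) has T_k = (N+1−k)^(1/4)·T_e.
T_2 = (1)^(1/4)·69.43 = 69.43 K.

69.4 kelvin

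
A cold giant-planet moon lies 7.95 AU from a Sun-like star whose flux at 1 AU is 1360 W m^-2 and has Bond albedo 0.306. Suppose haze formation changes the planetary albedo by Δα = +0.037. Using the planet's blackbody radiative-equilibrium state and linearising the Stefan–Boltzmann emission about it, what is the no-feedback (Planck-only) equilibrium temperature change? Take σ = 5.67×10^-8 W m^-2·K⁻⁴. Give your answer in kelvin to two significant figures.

Flux at the orbit: S = 1360/(7.95)² = 21.52 W m^-2.
Reference equilibrium: T_e = [S(1−α)/(4σ)]^(1/4) = 90.08 K.
ΔF = −(S/4)Δα = −(21.52/4)×(+0.037) = -0.1990 W m^-2.
Linearising σT⁴ gives d(σT⁴)/dT = 4σT_e³ = 0.1658 W m^-2 per K.
Hence the no-feedback warming is ΔF/(4σT_e³) = -1.20 K.

-1.2 K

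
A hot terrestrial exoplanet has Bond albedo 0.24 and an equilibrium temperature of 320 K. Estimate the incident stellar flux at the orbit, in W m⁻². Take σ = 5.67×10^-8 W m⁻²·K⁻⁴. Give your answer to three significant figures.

Invert the energy balance for S: S = 4σT⁴/(1−α).
The emitted flux is σT⁴ = 594.5 W m⁻².
So S = 4×594.5/(1−0.24) = 3129 W m⁻².

3130 W m⁻²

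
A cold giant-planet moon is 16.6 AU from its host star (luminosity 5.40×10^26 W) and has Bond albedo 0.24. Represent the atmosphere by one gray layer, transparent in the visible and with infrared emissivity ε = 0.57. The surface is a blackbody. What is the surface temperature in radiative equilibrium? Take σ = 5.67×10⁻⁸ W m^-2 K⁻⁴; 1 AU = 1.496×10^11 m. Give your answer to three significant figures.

75.6 K

Orbital distance: d = 16.6 AU = 2.483×10^12 m.
S = L/(4πd²) = 6.968 W m^-2.
Effective emission temperature (TOA balance): σT_e⁴ = S(1−α)/4 = 1.324 W m^-2 → T_e = 69.51 K.
For a single slab of emissivity ε, T_s⁴ = 2T_e⁴/(2−ε); thus T_s = 69.51·(1.399)^(1/4) = 75.59 K.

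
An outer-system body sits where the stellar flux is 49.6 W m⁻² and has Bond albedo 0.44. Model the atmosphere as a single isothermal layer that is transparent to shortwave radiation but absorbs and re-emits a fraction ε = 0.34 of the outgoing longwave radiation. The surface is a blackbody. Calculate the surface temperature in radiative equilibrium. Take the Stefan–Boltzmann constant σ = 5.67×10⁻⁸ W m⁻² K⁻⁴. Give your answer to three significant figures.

The planet radiates to space at T_e = [S(1−α)/(4σ)]^(1/4) = 105.2 K.
For a single slab of emissivity ε, T_s⁴ = 2T_e⁴/(2−ε); thus T_s = 105.2·(1.205)^(1/4) = 110.2 K.

110 K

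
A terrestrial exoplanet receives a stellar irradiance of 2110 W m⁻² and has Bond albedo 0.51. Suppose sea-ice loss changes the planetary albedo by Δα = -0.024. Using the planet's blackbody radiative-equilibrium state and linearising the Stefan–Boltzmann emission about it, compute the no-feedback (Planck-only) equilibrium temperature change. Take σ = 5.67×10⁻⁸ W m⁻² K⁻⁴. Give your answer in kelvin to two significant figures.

3.2 K

The baseline emission temperature is T_e = 259.8 K.
ΔF = −(S/4)Δα = −(2110/4)×(-0.024) = 12.66 W m⁻².
Linearising σT⁴ gives d(σT⁴)/dT = 4σT_e³ = 3.979 W m⁻² per K.
ΔT₀ = ΔF/λ_P = 12.66/3.979 = 3.18 K.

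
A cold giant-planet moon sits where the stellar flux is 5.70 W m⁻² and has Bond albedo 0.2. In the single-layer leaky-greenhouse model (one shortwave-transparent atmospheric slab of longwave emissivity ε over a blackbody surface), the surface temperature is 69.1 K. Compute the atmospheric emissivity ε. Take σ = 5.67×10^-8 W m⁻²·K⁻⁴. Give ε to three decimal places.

0.236

TOA balance gives T_e = 66.96 K.
Since (2−ε)/2 = (T_e/T_s)⁴ = 0.8819, ε = 0.2362.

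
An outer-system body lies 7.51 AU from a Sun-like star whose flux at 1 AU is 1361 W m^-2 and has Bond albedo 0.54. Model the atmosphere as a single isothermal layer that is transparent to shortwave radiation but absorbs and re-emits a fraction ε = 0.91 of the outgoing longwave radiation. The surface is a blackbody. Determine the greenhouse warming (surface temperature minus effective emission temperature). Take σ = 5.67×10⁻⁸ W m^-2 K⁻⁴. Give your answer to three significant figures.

13.7 K

Flux at the orbit: S = 1361/(7.51)² = 24.13 W m^-2.
At the top of the atmosphere, σT_e⁴ = S(1−α)/4 = 2.775 W m^-2, giving T_e = 83.64 K.
The surface balance (absorbed SW + ε·downward IR = σT_s⁴) with T_a⁴ = T_s⁴/2 reduces to T_s = T_e·[2/(2−ε)]^¼ = 97.35 K.
The atmosphere warms the surface by 13.71 K.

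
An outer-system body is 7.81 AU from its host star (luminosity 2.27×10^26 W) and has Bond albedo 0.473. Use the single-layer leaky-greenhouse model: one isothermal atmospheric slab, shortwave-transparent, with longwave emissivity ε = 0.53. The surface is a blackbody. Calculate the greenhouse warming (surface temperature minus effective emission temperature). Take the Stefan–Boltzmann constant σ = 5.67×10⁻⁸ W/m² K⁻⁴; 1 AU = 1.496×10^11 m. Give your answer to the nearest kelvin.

6 K

d = 7.81 × 1.496×10^11 m = 1.168×10^12 m.
Flux at the orbit: S = L/(4πd²) = 2.27×10^26/(4π·(1.17×10^12)²) = 13.23 W/m².
The planet radiates to space at T_e = [S(1−α)/(4σ)]^(1/4) = 74.47 K.
The surface balance (absorbed SW + ε·downward IR = σT_s⁴) with T_a⁴ = T_s⁴/2 reduces to T_s = T_e·[2/(2−ε)]^¼ = 80.42 K.
The atmosphere warms the surface by 5.958 K.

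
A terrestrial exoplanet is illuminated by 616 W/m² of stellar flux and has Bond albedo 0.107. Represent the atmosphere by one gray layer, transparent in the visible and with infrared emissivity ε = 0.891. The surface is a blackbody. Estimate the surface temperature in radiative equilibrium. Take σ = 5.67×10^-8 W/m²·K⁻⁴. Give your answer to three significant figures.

At the top of the atmosphere, σT_e⁴ = S(1−α)/4 = 137.5 W/m², giving T_e = 221.9 K.
Surface balance with a leaky layer gives σT_s⁴ = σT_e⁴·2/(2−ε), so T_s = T_e·[2/(2−0.891)]^(1/4) = 257.2 K.

257 K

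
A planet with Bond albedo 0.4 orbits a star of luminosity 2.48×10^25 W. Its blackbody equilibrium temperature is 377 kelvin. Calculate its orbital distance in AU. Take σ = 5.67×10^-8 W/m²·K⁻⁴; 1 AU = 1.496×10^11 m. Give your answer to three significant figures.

0.107 AU

Required flux: S = 4σT⁴/(1−α) = 7636 W/m².
S = L/(4πd²) → d = √(L/4πS) = √(2.48×10^25/(4π·7636)) = 1.608×10^10 m = 0.1075 AU.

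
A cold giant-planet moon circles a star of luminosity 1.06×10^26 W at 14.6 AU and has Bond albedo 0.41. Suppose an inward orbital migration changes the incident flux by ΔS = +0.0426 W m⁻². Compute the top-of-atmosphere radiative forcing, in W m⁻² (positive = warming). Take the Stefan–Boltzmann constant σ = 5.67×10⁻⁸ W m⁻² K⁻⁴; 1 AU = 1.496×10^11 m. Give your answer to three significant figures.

0.00628 W m⁻²

Orbital distance: d = 14.6 AU = 2.184×10^12 m.
Spreading L over a sphere of radius d: S = 1.06×10^26/(4π·2.18×10^12²) = 1.768 W m⁻².
Only a fraction (1−α) is absorbed and it's spread over 4πR², so ΔF = (1−α)ΔS/4 = 0.006284 W m⁻².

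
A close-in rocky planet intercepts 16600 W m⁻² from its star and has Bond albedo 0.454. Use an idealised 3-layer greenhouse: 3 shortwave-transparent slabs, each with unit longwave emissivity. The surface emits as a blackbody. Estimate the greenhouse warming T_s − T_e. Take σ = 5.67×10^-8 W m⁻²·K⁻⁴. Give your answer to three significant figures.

185 K

OLR = S(1−α)/4 = 2266 W m⁻²; the top layer radiates at T_e = 447.1 K.
T_s = (N+1)^(1/4)·T_e = 632.3 K.
Warming: T_s − T_e = 185.2 K.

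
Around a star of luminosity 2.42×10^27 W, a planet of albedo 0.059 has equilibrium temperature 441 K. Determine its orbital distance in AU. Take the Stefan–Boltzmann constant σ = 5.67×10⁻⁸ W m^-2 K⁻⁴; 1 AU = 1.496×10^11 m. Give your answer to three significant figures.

0.972 AU

The flux needed for this T is 4σT⁴/(1−0.059) = 9116 W m^-2.
S = L/(4πd²) → d = √(L/4πS) = √(2.42×10^27/(4π·9116)) = 1.453×10^11 m = 0.9716 AU.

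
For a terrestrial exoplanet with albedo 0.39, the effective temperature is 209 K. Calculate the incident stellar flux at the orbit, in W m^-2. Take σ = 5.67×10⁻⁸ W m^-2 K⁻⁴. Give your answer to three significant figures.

From S(1−α)/4 = σT⁴: S = 4σT⁴/(1−α).
σT⁴ = 5.67×10⁻⁸·(209)⁴ = 108.2 W m^-2.
S = 4·108.2/0.61 = 709.4 W m^-2.

709 W m^-2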